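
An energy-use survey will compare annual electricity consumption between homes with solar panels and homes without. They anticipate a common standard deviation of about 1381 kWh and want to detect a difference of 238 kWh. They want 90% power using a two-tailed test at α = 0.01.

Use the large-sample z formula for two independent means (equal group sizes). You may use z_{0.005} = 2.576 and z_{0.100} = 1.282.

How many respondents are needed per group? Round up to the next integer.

n = 1003 per group

n = (z_{α/2} + z_β)² · (σ₁² + σ₂²) / δ²
  = (2.576 + 1.282)² · (2·1381² = 3814322) / 238²
  = 14.8842 · 3814322 / 56644
  = 1002.28
Round up → n = 1003 per group.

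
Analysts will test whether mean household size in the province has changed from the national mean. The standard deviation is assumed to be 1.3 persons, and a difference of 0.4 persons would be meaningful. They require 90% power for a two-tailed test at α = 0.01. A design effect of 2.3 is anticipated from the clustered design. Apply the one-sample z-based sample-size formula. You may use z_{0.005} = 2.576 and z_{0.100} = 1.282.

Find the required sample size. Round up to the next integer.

n = 362

n = (z_{α/2} + z_β)² · σ² / δ²
  = (2.576 + 1.282)² · 1.3² / 0.4²
  = 14.8842 · 1.69 / 0.16
  = 157.21
Design effect: 2.3 × 157.21 = 361.59.
Round up → n = 362.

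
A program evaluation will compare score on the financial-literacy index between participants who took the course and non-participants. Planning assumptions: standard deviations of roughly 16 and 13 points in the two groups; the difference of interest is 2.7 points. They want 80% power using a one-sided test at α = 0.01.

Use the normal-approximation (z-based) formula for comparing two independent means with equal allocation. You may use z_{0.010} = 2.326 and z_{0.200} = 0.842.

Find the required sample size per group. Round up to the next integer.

n = 586 per group

n = (z_α + z_β)² · (σ₁² + σ₂²) / δ²
  = (2.326 + 0.842)² · (16² + 13² = 425) / 2.7²
  = 10.0362 · 425 / 7.29
  = 585.10
Round up → n = 586 per group.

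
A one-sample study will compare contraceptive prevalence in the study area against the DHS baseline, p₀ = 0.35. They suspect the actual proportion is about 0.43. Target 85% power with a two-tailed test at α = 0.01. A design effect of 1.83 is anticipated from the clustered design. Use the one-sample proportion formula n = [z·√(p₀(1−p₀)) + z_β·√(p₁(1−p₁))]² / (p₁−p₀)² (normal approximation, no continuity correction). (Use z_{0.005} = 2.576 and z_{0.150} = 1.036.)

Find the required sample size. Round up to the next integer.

n = 868

n = [z_{α/2}·√(p₀q₀) + z_β·√(p₁q₁)]² / (p₁ − p₀)²
  = [2.576·√(0.35·0.65) + 1.036·√(0.43·0.57)]² / (0.08)²
  = [2.576·0.4770 + 1.036·0.4951]² / 0.0064
  = [1.7416]² / 0.0064
  = 473.92
Design effect: 1.83 × 473.92 = 867.27.
Round up → n = 868.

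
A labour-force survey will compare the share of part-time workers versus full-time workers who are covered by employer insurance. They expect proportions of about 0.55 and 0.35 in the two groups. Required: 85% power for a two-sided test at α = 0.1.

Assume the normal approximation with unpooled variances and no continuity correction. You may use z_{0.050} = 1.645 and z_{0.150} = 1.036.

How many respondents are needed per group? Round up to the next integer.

n = (z_{α/2} + z_β)² · [p₁(1−p₁) + p₂(1−p₂)] / (p₁ − p₂)²
  = (1.645 + 1.036)² · (0.55·0.45 + 0.35·0.65) / (0.20)²
  = (2.681)² · (0.2475 + 0.2275) / 0.0400
  = 7.1878 · 0.4750 / 0.0400
  = 85.35
Round up → n = 86 per group.

n = 86 per group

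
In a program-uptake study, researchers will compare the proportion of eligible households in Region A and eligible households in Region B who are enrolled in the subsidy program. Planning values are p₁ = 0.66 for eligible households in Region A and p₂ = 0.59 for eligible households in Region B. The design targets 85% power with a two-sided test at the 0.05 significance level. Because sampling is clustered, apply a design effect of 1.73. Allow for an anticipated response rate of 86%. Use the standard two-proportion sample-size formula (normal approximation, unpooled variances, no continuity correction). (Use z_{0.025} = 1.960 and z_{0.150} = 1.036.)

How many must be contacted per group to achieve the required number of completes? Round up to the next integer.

n = 1719 per group

n = (z_{α/2} + z_β)² · [p₁(1−p₁) + p₂(1−p₂)] / (p₁ − p₂)²
  = (1.960 + 1.036)² · (0.66·0.34 + 0.59·0.41) / (0.07)²
  = (2.996)² · (0.2244 + 0.2419) / 0.0049
  = 8.9760 · 0.4663 / 0.0049
  = 854.19
Design effect: 1.73 × 854.19 = 1477.74.
Adjust for 86% response: 1477.74 / 0.86 = 1718.31.
Round up → n = 1719 per group.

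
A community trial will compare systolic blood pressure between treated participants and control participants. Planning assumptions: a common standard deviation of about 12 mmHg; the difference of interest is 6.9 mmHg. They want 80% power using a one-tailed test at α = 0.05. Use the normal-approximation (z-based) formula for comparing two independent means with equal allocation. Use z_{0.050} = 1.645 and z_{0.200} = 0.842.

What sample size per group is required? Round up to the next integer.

n = (z_α + z_β)² · (σ₁² + σ₂²) / δ²
  = (1.645 + 0.842)² · (2·12² = 288) / 6.9²
  = 6.1852 · 288 / 47.61
  = 37.42
Round up → n = 38 per group.

n = 38 per group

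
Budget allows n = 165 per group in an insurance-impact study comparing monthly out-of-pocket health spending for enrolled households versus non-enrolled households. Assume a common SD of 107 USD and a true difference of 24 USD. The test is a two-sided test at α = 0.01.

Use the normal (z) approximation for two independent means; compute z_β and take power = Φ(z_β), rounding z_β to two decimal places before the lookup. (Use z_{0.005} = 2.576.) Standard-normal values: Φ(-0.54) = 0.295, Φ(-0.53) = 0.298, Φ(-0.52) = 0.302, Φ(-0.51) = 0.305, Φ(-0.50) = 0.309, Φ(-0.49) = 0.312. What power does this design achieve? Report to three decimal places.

z_β = δ·√(n/(σ₁²+σ₂²)) − z_{α/2}
    = 24 · √(165/22898) − 2.576
    = 24 · 0.08489 − 2.576
    = 2.0373 − 2.576 = -0.5387 → -0.54
Power = Φ(-0.54) = 0.295.

Power ≈ 0.295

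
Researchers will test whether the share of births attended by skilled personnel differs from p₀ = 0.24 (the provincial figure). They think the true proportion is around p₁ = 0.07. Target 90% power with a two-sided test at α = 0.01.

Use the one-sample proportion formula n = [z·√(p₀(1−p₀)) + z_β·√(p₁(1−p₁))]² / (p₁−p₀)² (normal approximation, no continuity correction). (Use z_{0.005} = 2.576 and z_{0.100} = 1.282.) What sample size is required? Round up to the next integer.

n = 71

n = [z_{α/2}·√(p₀q₀) + z_β·√(p₁q₁)]² / (p₁ − p₀)²
  = [2.576·√(0.24·0.76) + 1.282·√(0.07·0.93)]² / (-0.17)²
  = [2.576·0.4271 + 1.282·0.2551]² / 0.0289
  = [1.4273]² / 0.0289
  = 70.49
Round up → n = 71.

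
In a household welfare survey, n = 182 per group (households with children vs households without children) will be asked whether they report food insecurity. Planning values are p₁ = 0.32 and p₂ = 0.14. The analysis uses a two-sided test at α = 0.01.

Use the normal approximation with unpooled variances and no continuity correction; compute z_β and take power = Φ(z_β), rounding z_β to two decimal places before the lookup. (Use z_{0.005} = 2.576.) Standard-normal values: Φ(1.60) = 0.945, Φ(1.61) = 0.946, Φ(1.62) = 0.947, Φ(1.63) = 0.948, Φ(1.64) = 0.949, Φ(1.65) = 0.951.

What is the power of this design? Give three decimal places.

Power ≈ 0.945

z_β = |p₁−p₂|·√(n/[p₁q₁+p₂q₂]) − z_{α/2}
    = 0.18 · √(182/0.3380) − 2.576
    = 0.18 · 23.2048 − 2.576
    = 4.1769 − 2.576 = 1.6009 → 1.60
Power = Φ(1.60) = 0.945.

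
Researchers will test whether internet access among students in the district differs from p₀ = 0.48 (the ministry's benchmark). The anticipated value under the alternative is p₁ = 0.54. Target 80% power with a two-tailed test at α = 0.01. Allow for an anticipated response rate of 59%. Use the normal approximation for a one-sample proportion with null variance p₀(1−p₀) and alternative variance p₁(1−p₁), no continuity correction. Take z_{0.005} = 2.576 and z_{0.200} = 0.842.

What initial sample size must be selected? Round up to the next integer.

n = [z_{α/2}·√(p₀q₀) + z_β·√(p₁q₁)]² / (p₁ − p₀)²
  = [2.576·√(0.48·0.52) + 0.842·√(0.54·0.46)]² / (0.06)²
  = [2.576·0.4996 + 0.842·0.4984]² / 0.0036
  = [1.7066]² / 0.0036
  = 809.04
Adjust for 59% response: 809.04 / 0.59 = 1371.26.
Round up → n = 1372.

n = 1372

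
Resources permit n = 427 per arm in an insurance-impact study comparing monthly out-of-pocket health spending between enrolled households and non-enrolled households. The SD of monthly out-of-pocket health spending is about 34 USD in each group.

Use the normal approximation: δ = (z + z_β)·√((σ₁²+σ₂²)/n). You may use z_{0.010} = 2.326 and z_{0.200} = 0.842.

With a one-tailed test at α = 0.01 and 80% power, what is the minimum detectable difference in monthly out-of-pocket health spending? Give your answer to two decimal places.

δ = (z_α + z_β) · √((σ₁²+σ₂²)/n)
  = (2.326 + 0.842) · √(2312/427)
  = 3.168 · √5.4145
  = 3.168 · 2.3269
  = 7.3717

Minimum detectable difference ≈ 7.37 USD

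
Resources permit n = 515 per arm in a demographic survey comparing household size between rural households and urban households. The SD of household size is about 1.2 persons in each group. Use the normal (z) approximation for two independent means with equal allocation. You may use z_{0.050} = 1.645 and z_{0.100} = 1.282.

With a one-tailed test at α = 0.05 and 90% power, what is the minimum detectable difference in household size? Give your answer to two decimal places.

δ = (z_α + z_β) · √((σ₁²+σ₂²)/n)
  = (1.645 + 1.282) · √(2.88/515)
  = 2.927 · √0.00559
  = 2.927 · 0.0748
  = 0.2189

Minimum detectable difference ≈ 0.22 persons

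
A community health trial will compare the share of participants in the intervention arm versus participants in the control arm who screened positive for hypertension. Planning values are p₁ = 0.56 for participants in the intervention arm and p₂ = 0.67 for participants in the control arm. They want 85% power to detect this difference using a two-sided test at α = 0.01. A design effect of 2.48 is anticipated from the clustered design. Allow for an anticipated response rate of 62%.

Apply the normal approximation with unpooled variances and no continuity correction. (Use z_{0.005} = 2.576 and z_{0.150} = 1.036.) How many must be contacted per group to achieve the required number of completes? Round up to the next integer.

n = (z_{α/2} + z_β)² · [p₁(1−p₁) + p₂(1−p₂)] / (p₁ − p₂)²
  = (2.576 + 1.036)² · (0.56·0.44 + 0.67·0.33) / (-0.11)²
  = (3.612)² · (0.2464 + 0.2211) / 0.0121
  = 13.0465 · 0.4675 / 0.0121
  = 504.07
Design effect: 2.48 × 504.07 = 1250.10.
Adjust for 62% response: 1250.10 / 0.62 = 2016.28.
Round up → n = 2017 per group.

n = 2017 per group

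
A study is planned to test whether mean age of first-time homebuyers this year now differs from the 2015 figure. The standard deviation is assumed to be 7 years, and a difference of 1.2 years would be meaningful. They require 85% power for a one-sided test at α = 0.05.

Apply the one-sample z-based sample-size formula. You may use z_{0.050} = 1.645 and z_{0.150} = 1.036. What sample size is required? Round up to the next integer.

n = 245

n = (z_α + z_β)² · σ² / δ²
  = (1.645 + 1.036)² · 7² / 1.2²
  = 7.1878 · 49 / 1.44
  = 244.58
Round up → n = 245.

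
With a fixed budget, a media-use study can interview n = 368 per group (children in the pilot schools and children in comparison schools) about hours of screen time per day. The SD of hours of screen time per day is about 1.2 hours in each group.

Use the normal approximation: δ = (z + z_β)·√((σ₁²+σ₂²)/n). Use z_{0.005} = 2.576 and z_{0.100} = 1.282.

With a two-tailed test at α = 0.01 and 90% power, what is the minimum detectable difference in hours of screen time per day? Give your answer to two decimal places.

Minimum detectable difference ≈ 0.34 hours

δ = (z_{α/2} + z_β) · √((σ₁²+σ₂²)/n)
  = (2.576 + 1.282) · √(2.88/368)
  = 3.858 · √0.00783
  = 3.858 · 0.0885
  = 0.3413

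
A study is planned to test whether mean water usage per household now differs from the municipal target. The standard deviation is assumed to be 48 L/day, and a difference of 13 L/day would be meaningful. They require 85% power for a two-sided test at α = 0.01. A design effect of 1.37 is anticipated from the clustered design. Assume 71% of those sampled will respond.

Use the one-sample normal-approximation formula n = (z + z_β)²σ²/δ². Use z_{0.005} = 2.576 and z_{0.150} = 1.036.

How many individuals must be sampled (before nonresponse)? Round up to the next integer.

n = (z_{α/2} + z_β)² · σ² / δ²
  = (2.576 + 1.036)² · 48² / 13²
  = 13.0465 · 2304 / 169
  = 177.87
Design effect: 1.37 × 177.87 = 243.68.
Adjust for 71% response: 243.68 / 0.71 = 343.20.
Round up → n = 344.

n = 344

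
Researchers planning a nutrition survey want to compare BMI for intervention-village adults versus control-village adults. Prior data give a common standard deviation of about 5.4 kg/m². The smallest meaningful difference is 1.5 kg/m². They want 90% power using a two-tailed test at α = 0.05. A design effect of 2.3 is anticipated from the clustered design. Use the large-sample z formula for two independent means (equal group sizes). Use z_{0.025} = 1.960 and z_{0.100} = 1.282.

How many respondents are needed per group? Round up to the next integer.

n = 627 per group

n = (z_{α/2} + z_β)² · (σ₁² + σ₂²) / δ²
  = (1.960 + 1.282)² · (2·5.4² = 58.32) / 1.5²
  = 10.5106 · 58.32 / 2.25
  = 272.43
Design effect: 2.3 × 272.43 = 626.60.
Round up → n = 627 per group.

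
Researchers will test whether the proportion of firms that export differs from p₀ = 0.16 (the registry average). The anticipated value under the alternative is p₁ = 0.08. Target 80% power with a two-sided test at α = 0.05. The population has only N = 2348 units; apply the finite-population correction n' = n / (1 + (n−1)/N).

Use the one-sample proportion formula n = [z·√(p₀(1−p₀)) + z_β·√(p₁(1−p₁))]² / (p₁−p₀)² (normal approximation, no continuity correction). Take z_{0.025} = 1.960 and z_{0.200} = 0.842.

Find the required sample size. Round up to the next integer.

n = 133

n = [z_{α/2}·√(p₀q₀) + z_β·√(p₁q₁)]² / (p₁ − p₀)²
  = [1.960·√(0.16·0.84) + 0.842·√(0.08·0.92)]² / (-0.08)²
  = [1.960·0.3666 + 0.842·0.2713]² / 0.0064
  = [0.9470]² / 0.0064
  = 140.12
Finite-population correction (N = 2348): 140.12 / (1 + (140.12 − 1)/2348) = 132.28.
Round up → n = 133.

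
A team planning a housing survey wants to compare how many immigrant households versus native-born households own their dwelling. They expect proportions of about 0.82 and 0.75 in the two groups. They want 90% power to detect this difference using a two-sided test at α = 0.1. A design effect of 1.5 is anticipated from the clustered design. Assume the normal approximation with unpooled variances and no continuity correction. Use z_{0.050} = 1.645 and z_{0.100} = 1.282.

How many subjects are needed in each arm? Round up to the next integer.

n = (z_{α/2} + z_β)² · [p₁(1−p₁) + p₂(1−p₂)] / (p₁ − p₂)²
  = (1.645 + 1.282)² · (0.82·0.18 + 0.75·0.25) / (0.07)²
  = (2.927)² · (0.1476 + 0.1875) / 0.0049
  = 8.5673 · 0.3351 / 0.0049
  = 585.90
Design effect: 1.5 × 585.90 = 878.85.
Round up → n = 879 per group.

n = 879 per group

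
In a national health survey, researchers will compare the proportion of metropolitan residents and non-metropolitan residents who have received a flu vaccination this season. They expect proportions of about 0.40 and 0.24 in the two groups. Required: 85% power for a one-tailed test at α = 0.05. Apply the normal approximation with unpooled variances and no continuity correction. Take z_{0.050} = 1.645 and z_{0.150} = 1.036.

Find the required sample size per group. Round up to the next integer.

n = (z_α + z_β)² · [p₁(1−p₁) + p₂(1−p₂)] / (p₁ − p₂)²
  = (1.645 + 1.036)² · (0.40·0.60 + 0.24·0.76) / (0.16)²
  = (2.681)² · (0.2400 + 0.1824) / 0.0256
  = 7.1878 · 0.4224 / 0.0256
  = 118.60
Round up → n = 119 per group.

n = 119 per group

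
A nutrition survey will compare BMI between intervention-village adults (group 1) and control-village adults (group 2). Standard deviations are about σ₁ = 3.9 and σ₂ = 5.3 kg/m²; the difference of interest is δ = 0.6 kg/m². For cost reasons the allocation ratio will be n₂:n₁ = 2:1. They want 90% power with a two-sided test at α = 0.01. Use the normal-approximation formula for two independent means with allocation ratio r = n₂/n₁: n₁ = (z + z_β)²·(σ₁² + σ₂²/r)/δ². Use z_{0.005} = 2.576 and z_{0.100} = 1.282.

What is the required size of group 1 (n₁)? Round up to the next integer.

n₁ = 1210

n₁ = (z_{α/2} + z_β)² · (σ₁² + σ₂²/r) / δ²
   = (2.576 + 1.282)² · (3.9² + 5.3²/2) / 0.6²
   = 14.8842 · (15.21 + 14.045) / 0.36
   = 14.8842 · 29.255 / 0.36
   = 1209.55
Round up → n₁ = 1210; n₂ = r·n₁ = 2 × 1210 = 2420.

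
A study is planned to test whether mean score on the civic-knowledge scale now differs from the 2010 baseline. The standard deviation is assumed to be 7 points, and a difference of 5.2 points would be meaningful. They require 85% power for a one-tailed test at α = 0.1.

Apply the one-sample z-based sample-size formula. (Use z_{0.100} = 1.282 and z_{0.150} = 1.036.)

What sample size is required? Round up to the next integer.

n = 10

n = (z_α + z_β)² · σ² / δ²
  = (1.282 + 1.036)² · 7² / 5.2²
  = 5.3731 · 49 / 27.04
  = 9.74
Round up → n = 10.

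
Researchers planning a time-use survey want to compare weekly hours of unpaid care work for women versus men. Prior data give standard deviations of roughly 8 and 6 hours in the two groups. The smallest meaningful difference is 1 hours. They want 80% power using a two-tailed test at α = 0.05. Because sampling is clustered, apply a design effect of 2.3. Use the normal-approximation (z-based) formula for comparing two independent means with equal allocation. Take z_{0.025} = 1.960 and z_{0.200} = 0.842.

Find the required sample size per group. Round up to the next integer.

n = (z_{α/2} + z_β)² · (σ₁² + σ₂²) / δ²
  = (1.960 + 0.842)² · (8² + 6² = 100) / 1²
  = 7.8512 · 100 / 1
  = 785.12
Design effect: 2.3 × 785.12 = 1805.78.
Round up → n = 1806 per group.

n = 1806 per group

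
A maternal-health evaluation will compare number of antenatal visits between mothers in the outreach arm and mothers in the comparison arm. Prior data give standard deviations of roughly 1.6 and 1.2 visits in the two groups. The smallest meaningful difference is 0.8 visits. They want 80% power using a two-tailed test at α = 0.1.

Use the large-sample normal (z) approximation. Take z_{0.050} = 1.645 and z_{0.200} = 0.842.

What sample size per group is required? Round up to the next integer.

n = (z_{α/2} + z_β)² · (σ₁² + σ₂²) / δ²
  = (1.645 + 0.842)² · (1.6² + 1.2² = 4) / 0.8²
  = 6.1852 · 4 / 0.64
  = 38.66
Round up → n = 39 per group.

n = 39 per group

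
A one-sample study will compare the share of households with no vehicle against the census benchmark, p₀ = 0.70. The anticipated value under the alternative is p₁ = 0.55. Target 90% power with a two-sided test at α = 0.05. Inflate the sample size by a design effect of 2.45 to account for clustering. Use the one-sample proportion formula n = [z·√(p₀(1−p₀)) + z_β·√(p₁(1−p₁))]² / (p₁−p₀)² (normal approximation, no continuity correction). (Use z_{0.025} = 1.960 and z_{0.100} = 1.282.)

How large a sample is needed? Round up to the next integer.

n = 257

n = [z_{α/2}·√(p₀q₀) + z_β·√(p₁q₁)]² / (p₁ − p₀)²
  = [1.960·√(0.70·0.30) + 1.282·√(0.55·0.45)]² / (-0.15)²
  = [1.960·0.4583 + 1.282·0.4975]² / 0.0225
  = [1.5360]² / 0.0225
  = 104.85
Design effect: 2.45 × 104.85 = 256.89.
Round up → n = 257.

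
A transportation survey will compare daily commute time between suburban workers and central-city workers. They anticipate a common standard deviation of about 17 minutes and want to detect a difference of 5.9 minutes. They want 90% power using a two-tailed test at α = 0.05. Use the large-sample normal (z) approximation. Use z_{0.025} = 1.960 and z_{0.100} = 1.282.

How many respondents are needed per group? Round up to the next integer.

n = 175 per group

n = (z_{α/2} + z_β)² · (σ₁² + σ₂²) / δ²
  = (1.960 + 1.282)² · (2·17² = 578) / 5.9²
  = 10.5106 · 578 / 34.81
  = 174.52
Round up → n = 175 per group.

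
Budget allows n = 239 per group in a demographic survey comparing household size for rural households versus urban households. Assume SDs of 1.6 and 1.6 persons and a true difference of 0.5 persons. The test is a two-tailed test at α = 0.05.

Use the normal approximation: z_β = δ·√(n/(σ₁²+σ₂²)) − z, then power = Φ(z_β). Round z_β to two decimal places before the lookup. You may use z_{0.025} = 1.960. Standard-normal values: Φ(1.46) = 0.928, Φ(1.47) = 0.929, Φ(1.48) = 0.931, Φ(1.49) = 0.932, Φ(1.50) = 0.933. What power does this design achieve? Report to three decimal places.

z_β = δ·√(n/(σ₁²+σ₂²)) − z_{α/2}
    = 0.5 · √(239/5.12) − 1.960
    = 0.5 · 6.83225 − 1.960
    = 3.4161 − 1.960 = 1.4561 → 1.46
Power = Φ(1.46) = 0.928.

Power ≈ 0.928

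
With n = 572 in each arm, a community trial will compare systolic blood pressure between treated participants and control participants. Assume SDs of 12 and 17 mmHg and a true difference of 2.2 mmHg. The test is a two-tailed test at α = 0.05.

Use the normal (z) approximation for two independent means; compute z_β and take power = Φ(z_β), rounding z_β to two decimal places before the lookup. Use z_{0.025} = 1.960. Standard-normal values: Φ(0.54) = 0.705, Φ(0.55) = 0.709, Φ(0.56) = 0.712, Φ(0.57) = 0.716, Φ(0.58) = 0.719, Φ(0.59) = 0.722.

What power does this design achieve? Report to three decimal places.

z_β = δ·√(n/(σ₁²+σ₂²)) − z_{α/2}
    = 2.2 · √(572/433) − 1.960
    = 2.2 · 1.14935 − 1.960
    = 2.5286 − 1.960 = 0.5686 → 0.57
Power = Φ(0.57) = 0.716.

Power ≈ 0.716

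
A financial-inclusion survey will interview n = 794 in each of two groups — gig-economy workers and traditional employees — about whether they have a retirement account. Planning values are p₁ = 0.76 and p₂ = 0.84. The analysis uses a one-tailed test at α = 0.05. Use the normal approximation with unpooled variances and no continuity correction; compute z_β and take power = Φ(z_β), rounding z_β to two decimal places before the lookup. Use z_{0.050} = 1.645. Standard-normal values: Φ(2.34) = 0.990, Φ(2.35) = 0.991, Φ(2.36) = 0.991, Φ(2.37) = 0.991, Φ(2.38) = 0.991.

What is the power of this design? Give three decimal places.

z_β = |p₁−p₂|·√(n/[p₁q₁+p₂q₂]) − z_α
    = 0.08 · √(794/0.3168) − 1.645
    = 0.08 · 50.0631 − 1.645
    = 4.0050 − 1.645 = 2.3600 → 2.36
Power = Φ(2.36) = 0.991.

Power ≈ 0.991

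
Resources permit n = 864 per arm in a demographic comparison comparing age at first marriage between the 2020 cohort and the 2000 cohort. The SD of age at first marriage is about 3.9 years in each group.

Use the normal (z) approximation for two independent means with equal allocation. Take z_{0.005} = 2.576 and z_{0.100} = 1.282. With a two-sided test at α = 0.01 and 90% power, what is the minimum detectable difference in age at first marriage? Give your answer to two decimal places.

δ = (z_{α/2} + z_β) · √((σ₁²+σ₂²)/n)
  = (2.576 + 1.282) · √(30.42/864)
  = 3.858 · √0.03521
  = 3.858 · 0.1876
  = 0.7239

Minimum detectable difference ≈ 0.72 years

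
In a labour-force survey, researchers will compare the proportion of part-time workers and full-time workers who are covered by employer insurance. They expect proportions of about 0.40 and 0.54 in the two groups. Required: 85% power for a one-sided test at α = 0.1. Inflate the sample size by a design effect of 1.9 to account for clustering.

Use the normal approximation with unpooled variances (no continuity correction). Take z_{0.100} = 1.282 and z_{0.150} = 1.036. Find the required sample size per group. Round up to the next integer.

n = (z_α + z_β)² · [p₁(1−p₁) + p₂(1−p₂)] / (p₁ − p₂)²
  = (1.282 + 1.036)² · (0.40·0.60 + 0.54·0.46) / (-0.14)²
  = (2.318)² · (0.2400 + 0.2484) / 0.0196
  = 5.3731 · 0.4884 / 0.0196
  = 133.89
Design effect: 1.9 × 133.89 = 254.39.
Round up → n = 255 per group.

n = 255 per group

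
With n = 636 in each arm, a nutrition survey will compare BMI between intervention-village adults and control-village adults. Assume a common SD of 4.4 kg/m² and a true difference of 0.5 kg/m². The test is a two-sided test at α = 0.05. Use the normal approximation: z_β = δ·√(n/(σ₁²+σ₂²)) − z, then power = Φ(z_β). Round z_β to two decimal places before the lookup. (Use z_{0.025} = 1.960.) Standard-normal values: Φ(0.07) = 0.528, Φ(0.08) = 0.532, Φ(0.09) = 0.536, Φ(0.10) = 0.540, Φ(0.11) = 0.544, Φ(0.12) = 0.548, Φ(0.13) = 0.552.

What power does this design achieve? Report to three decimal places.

z_β = δ·√(n/(σ₁²+σ₂²)) − z_{α/2}
    = 0.5 · √(636/38.72) − 1.960
    = 0.5 · 4.05285 − 1.960
    = 2.0264 − 1.960 = 0.0664 → 0.07
Power = Φ(0.07) = 0.528.

Power ≈ 0.528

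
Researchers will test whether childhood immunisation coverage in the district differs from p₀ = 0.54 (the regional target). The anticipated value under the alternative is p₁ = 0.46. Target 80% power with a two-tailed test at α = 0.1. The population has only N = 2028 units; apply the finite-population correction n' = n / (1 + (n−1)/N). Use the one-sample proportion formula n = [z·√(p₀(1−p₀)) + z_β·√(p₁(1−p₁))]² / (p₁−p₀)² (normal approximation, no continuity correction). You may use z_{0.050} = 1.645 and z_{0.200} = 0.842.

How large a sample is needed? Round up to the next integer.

n = [z_{α/2}·√(p₀q₀) + z_β·√(p₁q₁)]² / (p₁ − p₀)²
  = [1.645·√(0.54·0.46) + 0.842·√(0.46·0.54)]² / (-0.08)²
  = [1.645·0.4984 + 0.842·0.4984]² / 0.0064
  = [1.2395]² / 0.0064
  = 240.06
Finite-population correction (N = 2028): 240.06 / (1 + (240.06 − 1)/2028) = 214.75.
Round up → n = 215.

n = 215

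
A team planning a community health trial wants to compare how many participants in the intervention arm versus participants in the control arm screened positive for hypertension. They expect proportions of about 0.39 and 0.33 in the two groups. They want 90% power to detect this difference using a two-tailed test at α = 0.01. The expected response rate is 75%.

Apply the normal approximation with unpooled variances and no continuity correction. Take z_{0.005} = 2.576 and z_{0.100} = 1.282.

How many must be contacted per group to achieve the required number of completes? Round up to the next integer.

n = (z_{α/2} + z_β)² · [p₁(1−p₁) + p₂(1−p₂)] / (p₁ − p₂)²
  = (2.576 + 1.282)² · (0.39·0.61 + 0.33·0.67) / (0.06)²
  = (3.858)² · (0.2379 + 0.2211) / 0.0036
  = 14.8842 · 0.4590 / 0.0036
  = 1897.73
Adjust for 75% response: 1897.73 / 0.75 = 2530.31.
Round up → n = 2531 per group.

n = 2531 per group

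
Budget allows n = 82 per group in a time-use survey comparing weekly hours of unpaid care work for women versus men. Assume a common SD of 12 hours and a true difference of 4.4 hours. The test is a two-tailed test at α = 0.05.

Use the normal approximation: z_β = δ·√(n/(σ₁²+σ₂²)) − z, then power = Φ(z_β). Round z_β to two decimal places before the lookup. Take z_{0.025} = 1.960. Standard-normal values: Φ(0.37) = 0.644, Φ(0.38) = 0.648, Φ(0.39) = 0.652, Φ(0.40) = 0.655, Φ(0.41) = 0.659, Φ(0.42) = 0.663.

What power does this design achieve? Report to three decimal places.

z_β = δ·√(n/(σ₁²+σ₂²)) − z_{α/2}
    = 4.4 · √(82/288) − 1.960
    = 4.4 · 0.53359 − 1.960
    = 2.3478 − 1.960 = 0.3878 → 0.39
Power = Φ(0.39) = 0.652.

Power ≈ 0.652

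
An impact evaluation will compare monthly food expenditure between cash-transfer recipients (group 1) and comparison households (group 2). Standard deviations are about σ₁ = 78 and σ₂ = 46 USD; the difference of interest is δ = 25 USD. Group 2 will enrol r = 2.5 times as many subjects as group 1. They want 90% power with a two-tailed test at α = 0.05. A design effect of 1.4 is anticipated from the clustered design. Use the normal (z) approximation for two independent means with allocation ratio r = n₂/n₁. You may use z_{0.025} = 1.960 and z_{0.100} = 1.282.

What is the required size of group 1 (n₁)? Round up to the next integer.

n₁ = (z_{α/2} + z_β)² · (σ₁² + σ₂²/r) / δ²
   = (1.960 + 1.282)² · (78² + 46²/2.5) / 25²
   = 10.5106 · (6084 + 846.4) / 625
   = 10.5106 · 6930.4 / 625
   = 116.55
Design effect: 1.4 × 116.55 = 163.17.
Round up → n₁ = 164; n₂ = r·n₁ = 2.5 × 164 = 410.

n₁ = 164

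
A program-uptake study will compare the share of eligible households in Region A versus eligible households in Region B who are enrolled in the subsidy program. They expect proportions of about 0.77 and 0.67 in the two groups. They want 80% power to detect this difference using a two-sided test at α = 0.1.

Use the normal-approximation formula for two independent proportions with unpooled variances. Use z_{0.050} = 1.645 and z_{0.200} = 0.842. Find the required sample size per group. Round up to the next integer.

n = 247 per group

n = (z_{α/2} + z_β)² · [p₁(1−p₁) + p₂(1−p₂)] / (p₁ − p₂)²
  = (1.645 + 0.842)² · (0.77·0.23 + 0.67·0.33) / (0.10)²
  = (2.487)² · (0.1771 + 0.2211) / 0.0100
  = 6.1852 · 0.3982 / 0.0100
  = 246.29
Round up → n = 247 per group.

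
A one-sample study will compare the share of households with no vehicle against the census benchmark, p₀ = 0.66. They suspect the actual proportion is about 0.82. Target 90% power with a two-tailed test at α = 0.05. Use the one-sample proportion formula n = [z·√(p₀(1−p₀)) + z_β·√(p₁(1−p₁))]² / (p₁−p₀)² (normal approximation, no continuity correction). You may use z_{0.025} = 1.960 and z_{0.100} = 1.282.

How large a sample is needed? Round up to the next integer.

n = 79

n = [z_{α/2}·√(p₀q₀) + z_β·√(p₁q₁)]² / (p₁ − p₀)²
  = [1.960·√(0.66·0.34) + 1.282·√(0.82·0.18)]² / (0.16)²
  = [1.960·0.4737 + 1.282·0.3842]² / 0.0256
  = [1.4210]² / 0.0256
  = 78.88
Round up → n = 79.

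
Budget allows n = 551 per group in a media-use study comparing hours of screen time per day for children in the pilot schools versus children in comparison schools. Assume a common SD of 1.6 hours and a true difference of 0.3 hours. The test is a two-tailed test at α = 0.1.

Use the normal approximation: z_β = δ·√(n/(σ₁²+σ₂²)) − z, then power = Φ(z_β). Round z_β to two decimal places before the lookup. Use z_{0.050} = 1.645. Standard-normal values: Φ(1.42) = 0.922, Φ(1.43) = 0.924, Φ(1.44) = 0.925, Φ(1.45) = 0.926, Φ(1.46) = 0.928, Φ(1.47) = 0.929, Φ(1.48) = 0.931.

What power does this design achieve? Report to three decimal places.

z_β = δ·√(n/(σ₁²+σ₂²)) − z_{α/2}
    = 0.3 · √(551/5.12) − 1.645
    = 0.3 · 10.37387 − 1.645
    = 3.1122 − 1.645 = 1.4672 → 1.47
Power = Φ(1.47) = 0.929.

Power ≈ 0.929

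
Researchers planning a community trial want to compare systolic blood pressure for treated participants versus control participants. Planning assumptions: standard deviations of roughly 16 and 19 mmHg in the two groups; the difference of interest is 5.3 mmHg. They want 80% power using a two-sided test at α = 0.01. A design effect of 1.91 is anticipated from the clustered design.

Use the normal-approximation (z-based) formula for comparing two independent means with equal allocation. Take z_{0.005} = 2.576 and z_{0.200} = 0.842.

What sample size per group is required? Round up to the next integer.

n = (z_{α/2} + z_β)² · (σ₁² + σ₂²) / δ²
  = (2.576 + 0.842)² · (16² + 19² = 617) / 5.3²
  = 11.6827 · 617 / 28.09
  = 256.61
Design effect: 1.91 × 256.61 = 490.13.
Round up → n = 491 per group.

n = 491 per group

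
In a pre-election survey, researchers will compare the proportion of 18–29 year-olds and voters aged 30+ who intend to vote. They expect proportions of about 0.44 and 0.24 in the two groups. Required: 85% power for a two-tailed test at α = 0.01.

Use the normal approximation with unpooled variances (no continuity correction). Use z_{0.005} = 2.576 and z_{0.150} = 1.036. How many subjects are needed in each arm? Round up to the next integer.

n = (z_{α/2} + z_β)² · [p₁(1−p₁) + p₂(1−p₂)] / (p₁ − p₂)²
  = (2.576 + 1.036)² · (0.44·0.56 + 0.24·0.76) / (0.20)²
  = (3.612)² · (0.2464 + 0.1824) / 0.0400
  = 13.0465 · 0.4288 / 0.0400
  = 139.86
Round up → n = 140 per group.

n = 140 per group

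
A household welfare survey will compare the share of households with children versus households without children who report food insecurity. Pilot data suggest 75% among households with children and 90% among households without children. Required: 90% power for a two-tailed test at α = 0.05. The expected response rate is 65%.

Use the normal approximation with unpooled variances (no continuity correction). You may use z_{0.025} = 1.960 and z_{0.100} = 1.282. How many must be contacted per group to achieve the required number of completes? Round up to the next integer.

n = (z_{α/2} + z_β)² · [p₁(1−p₁) + p₂(1−p₂)] / (p₁ − p₂)²
  = (1.960 + 1.282)² · (0.75·0.25 + 0.90·0.10) / (-0.15)²
  = (3.242)² · (0.1875 + 0.0900) / 0.0225
  = 10.5106 · 0.2775 / 0.0225
  = 129.63
Adjust for 65% response: 129.63 / 0.65 = 199.43.
Round up → n = 200 per group.

n = 200 per group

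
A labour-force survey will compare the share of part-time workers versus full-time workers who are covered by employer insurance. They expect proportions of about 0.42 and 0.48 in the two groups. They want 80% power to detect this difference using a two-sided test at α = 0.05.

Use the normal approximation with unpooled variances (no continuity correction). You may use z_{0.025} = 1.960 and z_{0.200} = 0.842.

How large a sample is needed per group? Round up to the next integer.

n = (z_{α/2} + z_β)² · [p₁(1−p₁) + p₂(1−p₂)] / (p₁ − p₂)²
  = (1.960 + 0.842)² · (0.42·0.58 + 0.48·0.52) / (-0.06)²
  = (2.802)² · (0.2436 + 0.2496) / 0.0036
  = 7.8512 · 0.4932 / 0.0036
  = 1075.61
Round up → n = 1076 per group.

n = 1076 per group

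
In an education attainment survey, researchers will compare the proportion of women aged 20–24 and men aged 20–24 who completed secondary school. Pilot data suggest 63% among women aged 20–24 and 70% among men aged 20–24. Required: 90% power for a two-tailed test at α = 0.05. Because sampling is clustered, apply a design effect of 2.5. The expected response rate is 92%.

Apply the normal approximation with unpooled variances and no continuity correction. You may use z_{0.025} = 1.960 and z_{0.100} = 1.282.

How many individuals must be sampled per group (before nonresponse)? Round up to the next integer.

n = (z_{α/2} + z_β)² · [p₁(1−p₁) + p₂(1−p₂)] / (p₁ − p₂)²
  = (1.960 + 1.282)² · (0.63·0.37 + 0.70·0.30) / (-0.07)²
  = (3.242)² · (0.2331 + 0.2100) / 0.0049
  = 10.5106 · 0.4431 / 0.0049
  = 950.46
Design effect: 2.5 × 950.46 = 2376.14.
Adjust for 92% response: 2376.14 / 0.92 = 2582.76.
Round up → n = 2583 per group.

n = 2583 per group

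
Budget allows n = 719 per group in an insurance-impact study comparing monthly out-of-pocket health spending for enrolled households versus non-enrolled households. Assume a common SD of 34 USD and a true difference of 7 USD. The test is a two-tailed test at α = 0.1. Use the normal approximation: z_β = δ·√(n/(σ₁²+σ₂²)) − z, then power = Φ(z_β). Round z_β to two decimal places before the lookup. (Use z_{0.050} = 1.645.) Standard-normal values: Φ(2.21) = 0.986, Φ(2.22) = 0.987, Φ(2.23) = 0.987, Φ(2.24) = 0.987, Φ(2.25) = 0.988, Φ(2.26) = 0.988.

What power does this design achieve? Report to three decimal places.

Power ≈ 0.988

z_β = δ·√(n/(σ₁²+σ₂²)) − z_{α/2}
    = 7 · √(719/2312) − 1.645
    = 7 · 0.55766 − 1.645
    = 3.9036 − 1.645 = 2.2586 → 2.26
Power = Φ(2.26) = 0.988.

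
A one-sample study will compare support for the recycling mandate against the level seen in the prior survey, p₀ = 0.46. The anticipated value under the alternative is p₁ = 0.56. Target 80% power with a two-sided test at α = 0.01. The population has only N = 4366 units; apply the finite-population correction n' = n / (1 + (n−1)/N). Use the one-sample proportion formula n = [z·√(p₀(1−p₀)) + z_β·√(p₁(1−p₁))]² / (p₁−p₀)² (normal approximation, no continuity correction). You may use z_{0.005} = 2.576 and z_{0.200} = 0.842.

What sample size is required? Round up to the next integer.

n = [z_{α/2}·√(p₀q₀) + z_β·√(p₁q₁)]² / (p₁ − p₀)²
  = [2.576·√(0.46·0.54) + 0.842·√(0.56·0.44)]² / (0.10)²
  = [2.576·0.4984 + 0.842·0.4964]² / 0.0100
  = [1.7018]² / 0.0100
  = 289.62
Finite-population correction (N = 4366): 289.62 / (1 + (289.62 − 1)/4366) = 271.66.
Round up → n = 272.

n = 272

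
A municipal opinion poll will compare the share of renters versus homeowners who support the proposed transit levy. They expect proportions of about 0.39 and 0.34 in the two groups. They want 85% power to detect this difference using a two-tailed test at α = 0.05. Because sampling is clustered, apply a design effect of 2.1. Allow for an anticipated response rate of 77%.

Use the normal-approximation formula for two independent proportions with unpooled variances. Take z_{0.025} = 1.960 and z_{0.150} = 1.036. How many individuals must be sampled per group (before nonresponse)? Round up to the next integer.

n = (z_{α/2} + z_β)² · [p₁(1−p₁) + p₂(1−p₂)] / (p₁ − p₂)²
  = (1.960 + 1.036)² · (0.39·0.61 + 0.34·0.66) / (0.05)²
  = (2.996)² · (0.2379 + 0.2244) / 0.0025
  = 8.9760 · 0.4623 / 0.0025
  = 1659.84
Design effect: 2.1 × 1659.84 = 3485.67.
Adjust for 77% response: 3485.67 / 0.77 = 4526.85.
Round up → n = 4527 per group.

n = 4527 per group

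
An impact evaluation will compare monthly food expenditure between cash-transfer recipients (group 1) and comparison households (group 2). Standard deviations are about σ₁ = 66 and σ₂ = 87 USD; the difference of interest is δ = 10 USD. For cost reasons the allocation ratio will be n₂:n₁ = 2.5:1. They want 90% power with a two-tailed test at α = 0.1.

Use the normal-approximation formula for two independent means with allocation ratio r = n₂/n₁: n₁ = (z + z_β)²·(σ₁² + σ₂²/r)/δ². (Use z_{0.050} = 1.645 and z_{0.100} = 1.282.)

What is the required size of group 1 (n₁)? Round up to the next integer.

n₁ = (z_{α/2} + z_β)² · (σ₁² + σ₂²/r) / δ²
   = (1.645 + 1.282)² · (66² + 87²/2.5) / 10²
   = 8.5673 · (4356 + 3027.6) / 100
   = 8.5673 · 7383.6 / 100
   = 632.58
Round up → n₁ = 633; n₂ = r·n₁ = 2.5 × 633 = 1583.

n₁ = 633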